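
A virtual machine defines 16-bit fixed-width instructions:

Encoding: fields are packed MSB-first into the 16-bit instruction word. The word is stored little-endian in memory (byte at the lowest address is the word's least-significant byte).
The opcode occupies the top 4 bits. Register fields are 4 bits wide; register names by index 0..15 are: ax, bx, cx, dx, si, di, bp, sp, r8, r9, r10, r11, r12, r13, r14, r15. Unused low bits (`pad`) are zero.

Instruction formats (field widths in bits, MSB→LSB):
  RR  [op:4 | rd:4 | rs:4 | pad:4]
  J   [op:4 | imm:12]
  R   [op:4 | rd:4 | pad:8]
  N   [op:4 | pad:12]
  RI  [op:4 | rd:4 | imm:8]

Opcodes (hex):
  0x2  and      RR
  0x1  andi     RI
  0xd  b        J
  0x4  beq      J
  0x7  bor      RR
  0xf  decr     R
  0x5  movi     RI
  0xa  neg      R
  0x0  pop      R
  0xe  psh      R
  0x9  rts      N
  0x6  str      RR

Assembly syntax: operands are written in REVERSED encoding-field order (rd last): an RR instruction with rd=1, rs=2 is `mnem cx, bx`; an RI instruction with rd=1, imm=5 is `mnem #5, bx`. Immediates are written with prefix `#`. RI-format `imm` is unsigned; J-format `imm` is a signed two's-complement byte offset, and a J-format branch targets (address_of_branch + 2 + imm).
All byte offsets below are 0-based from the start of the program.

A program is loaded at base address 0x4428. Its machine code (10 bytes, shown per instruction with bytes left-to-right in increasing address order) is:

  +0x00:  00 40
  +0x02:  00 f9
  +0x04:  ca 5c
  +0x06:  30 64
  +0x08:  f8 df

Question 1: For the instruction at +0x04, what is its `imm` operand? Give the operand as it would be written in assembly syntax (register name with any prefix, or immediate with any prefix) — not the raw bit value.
#202

off 0x04: read ca 5c as little → 0x5cca
  op=0x5cca>>12=0x5 ⇒ movi (RI)
  rd@[11:8]=0xc ⇒ r12
  imm@[7:0]=0xca ⇒ #202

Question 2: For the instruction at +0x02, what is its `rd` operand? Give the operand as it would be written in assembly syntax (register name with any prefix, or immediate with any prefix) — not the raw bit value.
r9

@+02  little-endian(00 f9) = 0xf900
  top 4b → 0xf → decr [R]
  [11:8] rd=9 = r9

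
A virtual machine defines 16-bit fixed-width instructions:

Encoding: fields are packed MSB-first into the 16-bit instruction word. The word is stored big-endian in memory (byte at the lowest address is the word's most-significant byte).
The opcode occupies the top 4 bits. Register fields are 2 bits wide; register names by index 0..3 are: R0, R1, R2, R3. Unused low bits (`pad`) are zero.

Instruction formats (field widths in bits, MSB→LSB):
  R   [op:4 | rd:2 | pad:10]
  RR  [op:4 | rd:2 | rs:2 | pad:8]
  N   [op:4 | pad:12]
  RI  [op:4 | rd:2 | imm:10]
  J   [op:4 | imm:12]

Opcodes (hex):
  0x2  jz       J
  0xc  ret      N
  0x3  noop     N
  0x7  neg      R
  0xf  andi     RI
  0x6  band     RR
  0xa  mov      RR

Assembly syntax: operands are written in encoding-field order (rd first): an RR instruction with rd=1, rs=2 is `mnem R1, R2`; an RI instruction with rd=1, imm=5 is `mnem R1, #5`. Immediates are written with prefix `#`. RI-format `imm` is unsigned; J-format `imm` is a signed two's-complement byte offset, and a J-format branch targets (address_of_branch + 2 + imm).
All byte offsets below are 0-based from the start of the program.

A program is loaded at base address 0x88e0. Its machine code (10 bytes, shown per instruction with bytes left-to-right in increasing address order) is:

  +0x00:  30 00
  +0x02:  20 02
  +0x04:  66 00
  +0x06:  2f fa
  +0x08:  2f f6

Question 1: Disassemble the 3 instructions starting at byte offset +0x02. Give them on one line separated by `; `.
jz #2; band R1, R2; jz #-6

off 0x02: read 20 02 as big → 0x2002
  top 4b → 0x2 → jz [J]
  imm@[11:0]=0x2 ⇒ #2
off 0x04: read 66 00 as big → 0x6600
  top 4b → 0x6 → band [RR]
  rd@[11:10]=0x1 ⇒ R1
  rs@[9:8]=0x2 ⇒ R2
off 0x06: read 2f fa as big → 0x2ffa
  top 4b → 0x2 → jz [J]
  imm@[11:0]=0xffa (s12→-6) ⇒ #-6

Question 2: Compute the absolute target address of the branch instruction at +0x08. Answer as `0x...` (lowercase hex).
@+08  big-endian(2f f6) = 0x2ff6
  top 4b → 0x2 → jz [J]
  imm@[11:0]=0xff6 (s12→-10) ⇒ #-10
  target = base 0x88e0 + off 0x08 + 2 + imm -10 = 0x88e0

0x88e0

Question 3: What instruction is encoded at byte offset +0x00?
off 0x00: read 30 00 as big → 0x3000
  top 4b → 0x3 → noop [N]

noop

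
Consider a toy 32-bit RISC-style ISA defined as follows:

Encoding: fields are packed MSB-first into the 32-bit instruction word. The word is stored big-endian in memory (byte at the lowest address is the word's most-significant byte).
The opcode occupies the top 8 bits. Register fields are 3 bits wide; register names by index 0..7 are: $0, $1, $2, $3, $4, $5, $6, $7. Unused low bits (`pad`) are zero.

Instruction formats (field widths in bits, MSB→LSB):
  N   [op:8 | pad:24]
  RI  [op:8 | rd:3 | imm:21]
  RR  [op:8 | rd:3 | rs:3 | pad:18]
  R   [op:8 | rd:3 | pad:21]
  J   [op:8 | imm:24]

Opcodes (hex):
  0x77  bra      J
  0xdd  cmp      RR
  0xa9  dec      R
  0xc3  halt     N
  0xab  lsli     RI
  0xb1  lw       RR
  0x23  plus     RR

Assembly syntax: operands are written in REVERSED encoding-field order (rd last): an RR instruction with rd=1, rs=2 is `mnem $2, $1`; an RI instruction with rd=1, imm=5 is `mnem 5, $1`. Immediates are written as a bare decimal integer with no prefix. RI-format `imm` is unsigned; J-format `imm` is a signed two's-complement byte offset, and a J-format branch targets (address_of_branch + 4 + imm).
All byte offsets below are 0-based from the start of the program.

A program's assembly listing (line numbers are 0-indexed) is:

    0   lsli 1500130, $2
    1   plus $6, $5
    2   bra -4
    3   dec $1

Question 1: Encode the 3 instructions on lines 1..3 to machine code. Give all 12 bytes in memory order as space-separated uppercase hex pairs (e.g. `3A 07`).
L1: plus op=0x23:8|rd=5:3|rs=6:3|pad=0:18 ⇒ 0x23b80000 ⇒ big 23 b8 00 00
L2: bra op=0x77:8|imm=-4:24 ⇒ 0x77fffffc ⇒ big 77 ff ff fc
L3: dec op=0xa9:8|rd=1:3|pad=0:21 ⇒ 0xa9200000 ⇒ big a9 20 00 00

23 B8 00 00 77 FF FF FC A9 20 00 00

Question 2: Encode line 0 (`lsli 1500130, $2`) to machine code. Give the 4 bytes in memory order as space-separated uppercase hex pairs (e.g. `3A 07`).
AB 56 E3 E2

L0: lsli op=0xab:8|rd=2:3|imm=1500130:21 ⇒ 0xab56e3e2 ⇒ big ab 56 e3 e2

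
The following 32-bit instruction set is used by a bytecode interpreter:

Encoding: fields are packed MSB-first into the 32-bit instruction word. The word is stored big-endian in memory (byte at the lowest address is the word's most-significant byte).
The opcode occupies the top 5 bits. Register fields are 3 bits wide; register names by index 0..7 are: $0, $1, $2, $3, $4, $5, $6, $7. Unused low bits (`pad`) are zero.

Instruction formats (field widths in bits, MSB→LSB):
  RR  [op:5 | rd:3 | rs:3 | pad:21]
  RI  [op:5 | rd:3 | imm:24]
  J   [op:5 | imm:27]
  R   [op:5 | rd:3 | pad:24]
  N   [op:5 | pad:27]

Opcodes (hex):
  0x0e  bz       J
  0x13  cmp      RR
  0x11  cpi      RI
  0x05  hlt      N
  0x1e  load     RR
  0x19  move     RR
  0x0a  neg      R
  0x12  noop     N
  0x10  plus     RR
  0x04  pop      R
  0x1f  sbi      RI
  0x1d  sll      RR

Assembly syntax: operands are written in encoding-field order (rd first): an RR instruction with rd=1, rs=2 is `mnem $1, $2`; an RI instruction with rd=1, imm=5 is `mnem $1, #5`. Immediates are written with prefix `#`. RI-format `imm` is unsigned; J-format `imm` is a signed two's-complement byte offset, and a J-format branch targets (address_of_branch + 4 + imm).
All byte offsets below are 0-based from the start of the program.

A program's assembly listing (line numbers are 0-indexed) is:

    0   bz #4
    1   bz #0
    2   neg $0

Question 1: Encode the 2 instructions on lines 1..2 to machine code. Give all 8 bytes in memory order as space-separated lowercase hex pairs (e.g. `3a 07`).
L1: bz op=0xe:5|imm=0:27 ⇒ 0x70000000 ⇒ big 70 00 00 00
L2: neg op=0xa:5|rd=0:3|pad=0:24 ⇒ 0x50000000 ⇒ big 50 00 00 00

70 00 00 00 50 00 00 00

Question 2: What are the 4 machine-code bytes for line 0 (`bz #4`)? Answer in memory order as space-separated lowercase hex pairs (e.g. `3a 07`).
L0: bz op=0xe:5|imm=4:27 ⇒ 0x70000004 ⇒ big 70 00 00 04

70 00 00 04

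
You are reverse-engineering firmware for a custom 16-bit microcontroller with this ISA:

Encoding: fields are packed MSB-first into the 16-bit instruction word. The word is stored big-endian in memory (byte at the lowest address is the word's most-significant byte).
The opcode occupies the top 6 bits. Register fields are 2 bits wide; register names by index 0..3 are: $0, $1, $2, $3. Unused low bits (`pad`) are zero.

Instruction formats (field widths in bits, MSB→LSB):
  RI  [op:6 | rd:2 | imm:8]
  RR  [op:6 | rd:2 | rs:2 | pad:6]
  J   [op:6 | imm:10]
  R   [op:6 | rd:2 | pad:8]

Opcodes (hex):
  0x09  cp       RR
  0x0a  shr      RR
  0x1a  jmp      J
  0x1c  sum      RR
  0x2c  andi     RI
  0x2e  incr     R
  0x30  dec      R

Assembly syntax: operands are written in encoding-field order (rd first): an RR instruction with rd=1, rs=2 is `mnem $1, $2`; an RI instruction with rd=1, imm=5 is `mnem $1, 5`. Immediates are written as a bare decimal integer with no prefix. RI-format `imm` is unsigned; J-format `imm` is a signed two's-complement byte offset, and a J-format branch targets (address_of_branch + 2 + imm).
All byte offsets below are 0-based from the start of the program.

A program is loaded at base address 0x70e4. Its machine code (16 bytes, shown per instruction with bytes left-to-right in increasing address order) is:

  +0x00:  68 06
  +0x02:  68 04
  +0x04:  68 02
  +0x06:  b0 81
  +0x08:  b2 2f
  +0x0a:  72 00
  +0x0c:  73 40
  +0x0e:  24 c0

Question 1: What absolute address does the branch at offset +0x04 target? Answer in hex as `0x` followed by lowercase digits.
[04] 68 02 → 0x6802
  top 6b → 0x1a → jmp [J]
  imm: (w>>0)&0x3ff=0x2 → 2
  target = base 0x70e4 + off 0x04 + 2 + imm 2 = 0x70ec

0x70ec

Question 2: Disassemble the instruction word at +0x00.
off 0x00: read 68 06 as big → 0x6806
  top 6b → 0x1a → jmp [J]
  imm: (w>>0)&0x3ff=0x6 → 6

jmp 6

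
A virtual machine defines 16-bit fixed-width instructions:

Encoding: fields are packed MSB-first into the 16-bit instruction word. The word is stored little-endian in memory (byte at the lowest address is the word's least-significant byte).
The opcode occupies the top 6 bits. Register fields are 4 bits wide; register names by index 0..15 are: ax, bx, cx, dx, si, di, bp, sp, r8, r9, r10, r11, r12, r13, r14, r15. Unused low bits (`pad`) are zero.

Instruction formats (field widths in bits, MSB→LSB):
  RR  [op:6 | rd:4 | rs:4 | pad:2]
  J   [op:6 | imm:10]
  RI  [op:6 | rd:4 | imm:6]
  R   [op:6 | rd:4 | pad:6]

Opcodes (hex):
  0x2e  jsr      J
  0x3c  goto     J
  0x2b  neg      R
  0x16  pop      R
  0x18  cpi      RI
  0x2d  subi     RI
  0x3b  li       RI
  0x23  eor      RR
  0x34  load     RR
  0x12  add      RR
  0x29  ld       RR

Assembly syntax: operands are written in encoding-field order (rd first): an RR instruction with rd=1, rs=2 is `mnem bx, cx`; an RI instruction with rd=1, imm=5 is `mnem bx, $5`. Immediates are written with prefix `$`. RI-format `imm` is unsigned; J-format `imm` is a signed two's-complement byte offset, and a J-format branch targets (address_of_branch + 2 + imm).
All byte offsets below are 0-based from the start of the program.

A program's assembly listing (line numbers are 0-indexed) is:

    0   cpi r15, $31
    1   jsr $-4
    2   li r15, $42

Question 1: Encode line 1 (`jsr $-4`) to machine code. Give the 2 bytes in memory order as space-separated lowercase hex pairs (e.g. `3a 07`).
fc bb

L1: jsr op=0x2e:6|imm=-4:10 ⇒ 0xbbfc ⇒ little fc bb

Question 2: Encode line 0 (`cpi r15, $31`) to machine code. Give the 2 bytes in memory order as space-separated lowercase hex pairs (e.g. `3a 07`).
0. cpi fields op=0x18:6|rd=15:4|imm=31:6 → word 63dfh → df 63

df 63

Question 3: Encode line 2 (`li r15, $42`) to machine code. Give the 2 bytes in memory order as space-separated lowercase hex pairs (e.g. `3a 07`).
L2: li op=0x3b:6|rd=15:4|imm=42:6 ⇒ 0xefea ⇒ little ea ef

ea ef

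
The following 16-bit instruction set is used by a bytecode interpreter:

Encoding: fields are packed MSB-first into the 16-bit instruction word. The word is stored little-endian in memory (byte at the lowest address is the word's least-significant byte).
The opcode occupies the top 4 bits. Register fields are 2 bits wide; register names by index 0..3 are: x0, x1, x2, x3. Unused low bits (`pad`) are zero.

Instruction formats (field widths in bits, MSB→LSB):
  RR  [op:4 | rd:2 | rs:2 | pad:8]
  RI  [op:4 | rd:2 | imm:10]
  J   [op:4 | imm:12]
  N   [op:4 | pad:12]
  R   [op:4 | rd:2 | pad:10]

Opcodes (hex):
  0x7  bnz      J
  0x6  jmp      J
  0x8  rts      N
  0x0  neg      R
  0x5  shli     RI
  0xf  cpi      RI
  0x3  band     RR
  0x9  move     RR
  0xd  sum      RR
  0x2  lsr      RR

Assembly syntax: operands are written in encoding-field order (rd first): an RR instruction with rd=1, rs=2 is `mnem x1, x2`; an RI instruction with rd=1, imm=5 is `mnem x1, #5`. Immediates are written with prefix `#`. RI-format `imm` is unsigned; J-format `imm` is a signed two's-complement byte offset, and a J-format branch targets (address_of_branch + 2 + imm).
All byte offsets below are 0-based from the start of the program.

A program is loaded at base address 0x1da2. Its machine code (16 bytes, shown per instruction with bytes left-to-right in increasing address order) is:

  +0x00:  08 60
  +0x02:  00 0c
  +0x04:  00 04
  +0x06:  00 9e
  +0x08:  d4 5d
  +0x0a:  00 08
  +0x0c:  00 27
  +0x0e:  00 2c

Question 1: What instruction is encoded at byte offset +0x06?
+0x06: 00 9e ⇒ word 0x9e00 (little)
  top 4b → 0x9 → move [RR]
  rd: (w>>10)&0x3=0x3 → x3
  rs: (w>>8)&0x3=0x2 → x2

move x3, x2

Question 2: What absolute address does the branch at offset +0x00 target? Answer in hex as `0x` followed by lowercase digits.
@+00  little-endian(08 60) = 0x6008
  op=0x6008>>12=0x6 ⇒ jmp (J)
  imm: (w>>0)&0xfff=0x8 → #8
  target = base 0x1da2 + off 0x00 + 2 + imm 8 = 0x1dac

0x1dac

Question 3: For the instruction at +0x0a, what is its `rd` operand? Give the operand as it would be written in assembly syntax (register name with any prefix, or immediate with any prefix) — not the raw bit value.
x2

[0a] 00 08 → 0x0800
  top 4b → 0x0 → neg [R]
  rd: (w>>10)&0x3=0x2 → x2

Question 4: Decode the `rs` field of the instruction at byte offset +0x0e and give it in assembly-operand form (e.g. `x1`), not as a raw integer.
+0x0e: 00 2c ⇒ word 0x2c00 (little)
  opcode bits[15:12]=0x2: lsr/RR
  [11:10] rd=3 = x3
  [9:8] rs=0 = x0

x0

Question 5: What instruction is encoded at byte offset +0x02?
+0x02: 00 0c ⇒ word 0x0c00 (little)
  op=0x0c00>>12=0x0 ⇒ neg (R)
  rd@[11:10]=0x3 ⇒ x3

neg x3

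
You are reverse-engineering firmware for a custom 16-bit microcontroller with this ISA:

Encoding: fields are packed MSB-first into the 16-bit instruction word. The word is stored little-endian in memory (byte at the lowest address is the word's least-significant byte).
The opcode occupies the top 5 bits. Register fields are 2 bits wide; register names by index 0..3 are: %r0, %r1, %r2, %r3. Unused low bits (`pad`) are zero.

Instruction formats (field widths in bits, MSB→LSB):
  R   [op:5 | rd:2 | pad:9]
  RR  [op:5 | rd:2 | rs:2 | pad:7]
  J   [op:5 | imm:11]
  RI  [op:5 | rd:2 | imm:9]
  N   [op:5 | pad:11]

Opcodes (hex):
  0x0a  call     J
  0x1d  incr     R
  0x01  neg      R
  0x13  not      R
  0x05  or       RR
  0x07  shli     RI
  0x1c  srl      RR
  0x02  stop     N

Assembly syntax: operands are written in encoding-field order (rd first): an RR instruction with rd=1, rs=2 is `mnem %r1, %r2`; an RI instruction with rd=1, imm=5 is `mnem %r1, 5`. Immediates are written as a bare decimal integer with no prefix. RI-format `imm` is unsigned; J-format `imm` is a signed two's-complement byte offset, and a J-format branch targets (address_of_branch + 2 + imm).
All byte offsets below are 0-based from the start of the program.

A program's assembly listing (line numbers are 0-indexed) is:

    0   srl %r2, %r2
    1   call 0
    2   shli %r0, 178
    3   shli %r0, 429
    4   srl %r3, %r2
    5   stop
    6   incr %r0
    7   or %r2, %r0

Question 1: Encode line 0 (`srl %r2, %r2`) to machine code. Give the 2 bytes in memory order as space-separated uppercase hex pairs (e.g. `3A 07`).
00 E5

line 0 (srl): pack op=0x1c:5|rd=2:2|rs=2:2|pad=0:7 = 0xe500; little→ 00 e5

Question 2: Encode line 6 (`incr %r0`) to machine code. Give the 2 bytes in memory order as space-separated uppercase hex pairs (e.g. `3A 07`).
line 6 (incr): pack op=0x1d:5|rd=0:2|pad=0:9 = 0xe800; little→ 00 e8

00 E8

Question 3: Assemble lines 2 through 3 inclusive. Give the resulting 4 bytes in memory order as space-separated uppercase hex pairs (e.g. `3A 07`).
2. shli fields op=0x7:5|rd=0:2|imm=178:9 → word 38b2h → b2 38
3. shli fields op=0x7:5|rd=0:2|imm=429:9 → word 39adh → ad 39

B2 38 AD 39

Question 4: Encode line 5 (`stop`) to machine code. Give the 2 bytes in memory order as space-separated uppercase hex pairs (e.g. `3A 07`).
00 10

line 5 (stop): pack op=0x2:5|pad=0:11 = 0x1000; little→ 00 10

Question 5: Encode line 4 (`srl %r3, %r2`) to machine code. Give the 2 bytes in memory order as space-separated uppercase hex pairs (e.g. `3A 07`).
00 E7

4. srl fields op=0x1c:5|rd=3:2|rs=2:2|pad=0:7 → word e700h → 00 e7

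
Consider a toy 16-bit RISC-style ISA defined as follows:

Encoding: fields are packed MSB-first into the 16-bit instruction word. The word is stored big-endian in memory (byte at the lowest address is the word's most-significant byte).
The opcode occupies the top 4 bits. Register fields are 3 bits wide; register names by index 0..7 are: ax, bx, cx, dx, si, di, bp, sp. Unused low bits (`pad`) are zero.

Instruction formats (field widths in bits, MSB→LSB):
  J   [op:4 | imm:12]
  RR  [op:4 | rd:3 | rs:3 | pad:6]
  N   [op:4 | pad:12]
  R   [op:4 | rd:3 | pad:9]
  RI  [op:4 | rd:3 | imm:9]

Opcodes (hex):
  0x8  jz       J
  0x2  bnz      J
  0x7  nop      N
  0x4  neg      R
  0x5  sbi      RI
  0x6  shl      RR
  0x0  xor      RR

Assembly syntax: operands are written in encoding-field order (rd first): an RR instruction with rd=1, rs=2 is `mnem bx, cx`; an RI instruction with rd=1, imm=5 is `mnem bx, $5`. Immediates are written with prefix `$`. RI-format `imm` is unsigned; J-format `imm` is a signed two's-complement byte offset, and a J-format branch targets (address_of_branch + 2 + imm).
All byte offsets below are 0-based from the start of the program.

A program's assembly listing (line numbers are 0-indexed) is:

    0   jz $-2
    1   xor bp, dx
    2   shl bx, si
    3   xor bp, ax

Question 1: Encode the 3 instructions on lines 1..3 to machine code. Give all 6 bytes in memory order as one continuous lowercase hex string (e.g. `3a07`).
0cc063000c00

L1: xor op=0x0:4|rd=6:3|rs=3:3|pad=0:6 ⇒ 0x0cc0 ⇒ big 0c c0
L2: shl op=0x6:4|rd=1:3|rs=4:3|pad=0:6 ⇒ 0x6300 ⇒ big 63 00
L3: xor op=0x0:4|rd=6:3|rs=0:3|pad=0:6 ⇒ 0x0c00 ⇒ big 0c 00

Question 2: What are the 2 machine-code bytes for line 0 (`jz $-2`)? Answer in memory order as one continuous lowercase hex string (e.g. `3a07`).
L0: jz op=0x8:4|imm=-2:12 ⇒ 0x8ffe ⇒ big 8f fe

8ffe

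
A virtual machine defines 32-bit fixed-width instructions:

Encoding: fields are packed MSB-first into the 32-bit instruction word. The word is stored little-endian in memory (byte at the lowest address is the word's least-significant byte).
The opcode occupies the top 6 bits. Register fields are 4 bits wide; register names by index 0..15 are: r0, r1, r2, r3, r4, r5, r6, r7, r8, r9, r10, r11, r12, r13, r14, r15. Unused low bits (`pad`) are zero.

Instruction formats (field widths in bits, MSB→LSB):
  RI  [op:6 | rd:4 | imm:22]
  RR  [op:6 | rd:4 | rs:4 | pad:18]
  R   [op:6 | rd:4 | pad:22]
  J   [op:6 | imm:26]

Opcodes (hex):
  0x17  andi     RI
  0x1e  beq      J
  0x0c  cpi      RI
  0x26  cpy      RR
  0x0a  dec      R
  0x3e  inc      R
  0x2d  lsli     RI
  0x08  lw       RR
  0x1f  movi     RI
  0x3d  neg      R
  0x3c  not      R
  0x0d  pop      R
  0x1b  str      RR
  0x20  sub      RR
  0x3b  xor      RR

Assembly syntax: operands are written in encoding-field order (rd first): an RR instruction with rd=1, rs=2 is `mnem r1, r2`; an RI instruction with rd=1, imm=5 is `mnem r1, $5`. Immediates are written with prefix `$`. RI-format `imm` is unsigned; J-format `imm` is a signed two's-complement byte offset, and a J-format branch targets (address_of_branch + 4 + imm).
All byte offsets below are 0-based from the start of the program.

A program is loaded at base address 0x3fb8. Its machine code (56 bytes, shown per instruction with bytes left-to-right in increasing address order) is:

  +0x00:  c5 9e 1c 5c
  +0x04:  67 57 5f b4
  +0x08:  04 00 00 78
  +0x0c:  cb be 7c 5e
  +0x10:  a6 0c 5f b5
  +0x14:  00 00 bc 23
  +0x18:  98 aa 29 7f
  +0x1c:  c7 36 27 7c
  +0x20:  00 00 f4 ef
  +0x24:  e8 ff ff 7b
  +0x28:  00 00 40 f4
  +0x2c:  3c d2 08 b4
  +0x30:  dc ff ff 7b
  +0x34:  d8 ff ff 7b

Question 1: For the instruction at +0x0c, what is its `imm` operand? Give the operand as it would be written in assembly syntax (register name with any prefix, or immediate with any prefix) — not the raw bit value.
+0x0c: cb be 7c 5e ⇒ word 0x5e7cbecb (little)
  top 6b → 0x17 → andi [RI]
  rd: (w>>22)&0xf=0x9 → r9
  imm: (w>>0)&0x3fffff=0x3cbecb → $3981003

$3981003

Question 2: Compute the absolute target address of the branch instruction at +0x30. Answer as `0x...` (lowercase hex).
0x3fc8

+0x30: dc ff ff 7b ⇒ word 0x7bffffdc (little)
  top 6b → 0x1e → beq [J]
  imm@[25:0]=0x3ffffdc (s26→-36) ⇒ $-36
  target = base 0x3fb8 + off 0x30 + 4 + imm -36 = 0x3fc8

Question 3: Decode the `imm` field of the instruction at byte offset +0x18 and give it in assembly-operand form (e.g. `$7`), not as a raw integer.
@+18  little-endian(98 aa 29 7f) = 0x7f29aa98
  opcode bits[31:26]=0x1f: movi/RI
  [25:22] rd=12 = r12
  [21:0] imm=2730648 = $2730648

$2730648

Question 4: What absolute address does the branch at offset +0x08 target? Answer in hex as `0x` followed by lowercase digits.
@+08  little-endian(04 00 00 78) = 0x78000004
  top 6b → 0x1e → beq [J]
  imm: (w>>0)&0x3ffffff=0x4 → $4
  target = base 0x3fb8 + off 0x08 + 4 + imm 4 = 0x3fc8

0x3fc8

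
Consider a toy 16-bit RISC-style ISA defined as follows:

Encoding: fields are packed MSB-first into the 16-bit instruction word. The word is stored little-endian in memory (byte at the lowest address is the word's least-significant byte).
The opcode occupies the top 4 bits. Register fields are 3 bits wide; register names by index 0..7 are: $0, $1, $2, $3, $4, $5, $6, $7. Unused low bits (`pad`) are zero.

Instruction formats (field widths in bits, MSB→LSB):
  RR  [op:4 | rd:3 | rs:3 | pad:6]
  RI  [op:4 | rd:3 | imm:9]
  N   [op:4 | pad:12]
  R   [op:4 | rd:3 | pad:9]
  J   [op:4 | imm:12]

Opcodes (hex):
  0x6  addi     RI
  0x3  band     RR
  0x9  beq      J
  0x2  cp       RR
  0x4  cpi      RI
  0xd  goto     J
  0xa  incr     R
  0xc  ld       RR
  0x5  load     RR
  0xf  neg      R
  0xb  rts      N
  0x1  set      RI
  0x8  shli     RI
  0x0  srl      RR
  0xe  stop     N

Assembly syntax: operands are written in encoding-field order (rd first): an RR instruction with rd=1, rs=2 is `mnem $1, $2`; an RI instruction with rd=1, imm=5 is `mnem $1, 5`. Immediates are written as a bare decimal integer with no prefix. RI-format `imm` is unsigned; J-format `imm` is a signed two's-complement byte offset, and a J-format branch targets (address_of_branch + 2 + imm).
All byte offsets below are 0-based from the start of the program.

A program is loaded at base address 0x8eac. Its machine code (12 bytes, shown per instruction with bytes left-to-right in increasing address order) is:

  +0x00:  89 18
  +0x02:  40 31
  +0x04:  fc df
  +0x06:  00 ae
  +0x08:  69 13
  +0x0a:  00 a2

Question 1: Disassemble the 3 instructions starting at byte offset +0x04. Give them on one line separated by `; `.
goto -4; incr $7; set $1, 361

off 0x04: read fc df as little → 0xdffc
  opcode bits[15:12]=0xd: goto/J
  imm: (w>>0)&0xfff=0xffc (s12→-4) → -4
off 0x06: read 00 ae as little → 0xae00
  opcode bits[15:12]=0xa: incr/R
  rd: (w>>9)&0x7=0x7 → $7
off 0x08: read 69 13 as little → 0x1369
  opcode bits[15:12]=0x1: set/RI
  rd: (w>>9)&0x7=0x1 → $1
  imm: (w>>0)&0x1ff=0x169 → 361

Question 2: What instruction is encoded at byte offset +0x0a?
incr $1

off 0x0a: read 00 a2 as little → 0xa200
  op=0xa200>>12=0xa ⇒ incr (R)
  rd: (w>>9)&0x7=0x1 → $1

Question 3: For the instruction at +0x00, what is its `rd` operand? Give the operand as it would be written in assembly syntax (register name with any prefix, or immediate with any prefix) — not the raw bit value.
$4

off 0x00: read 89 18 as little → 0x1889
  opcode bits[15:12]=0x1: set/RI
  rd@[11:9]=0x4 ⇒ $4
  imm@[8:0]=0x89 ⇒ 137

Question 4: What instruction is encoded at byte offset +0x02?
[02] 40 31 → 0x3140
  top 4b → 0x3 → band [RR]
  [11:9] rd=0 = $0
  [8:6] rs=5 = $5

band $0, $5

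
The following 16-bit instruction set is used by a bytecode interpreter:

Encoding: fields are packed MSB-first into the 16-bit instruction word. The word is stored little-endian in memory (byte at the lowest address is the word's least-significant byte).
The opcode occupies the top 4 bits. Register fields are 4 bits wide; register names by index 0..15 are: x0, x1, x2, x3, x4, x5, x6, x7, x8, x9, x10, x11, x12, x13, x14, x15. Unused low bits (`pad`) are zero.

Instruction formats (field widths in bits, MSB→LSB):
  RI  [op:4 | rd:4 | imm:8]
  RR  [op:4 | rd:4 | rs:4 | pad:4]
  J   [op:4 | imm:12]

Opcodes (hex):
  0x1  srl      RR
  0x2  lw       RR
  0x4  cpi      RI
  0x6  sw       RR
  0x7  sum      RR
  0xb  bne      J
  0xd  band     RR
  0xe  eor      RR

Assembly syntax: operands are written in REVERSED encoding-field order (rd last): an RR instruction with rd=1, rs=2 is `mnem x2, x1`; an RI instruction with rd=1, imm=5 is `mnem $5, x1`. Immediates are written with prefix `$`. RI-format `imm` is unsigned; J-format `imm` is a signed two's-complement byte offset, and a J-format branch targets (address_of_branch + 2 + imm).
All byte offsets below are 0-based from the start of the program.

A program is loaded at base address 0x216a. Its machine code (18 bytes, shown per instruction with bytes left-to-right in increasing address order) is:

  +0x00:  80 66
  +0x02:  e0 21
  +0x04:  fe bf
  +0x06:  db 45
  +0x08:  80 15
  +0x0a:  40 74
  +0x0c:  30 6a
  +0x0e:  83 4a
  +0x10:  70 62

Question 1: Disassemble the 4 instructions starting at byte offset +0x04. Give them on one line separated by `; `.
bne $-2; cpi $219, x5; srl x8, x5; sum x4, x4

+0x04: fe bf ⇒ word 0xbffe (little)
  opcode bits[15:12]=0xb: bne/J
  imm: (w>>0)&0xfff=0xffe (s12→-2) → $-2
+0x06: db 45 ⇒ word 0x45db (little)
  opcode bits[15:12]=0x4: cpi/RI
  rd: (w>>8)&0xf=0x5 → x5
  imm: (w>>0)&0xff=0xdb → $219
+0x08: 80 15 ⇒ word 0x1580 (little)
  opcode bits[15:12]=0x1: srl/RR
  rd: (w>>8)&0xf=0x5 → x5
  rs: (w>>4)&0xf=0x8 → x8
+0x0a: 40 74 ⇒ word 0x7440 (little)
  opcode bits[15:12]=0x7: sum/RR
  rd: (w>>8)&0xf=0x4 → x4
  rs: (w>>4)&0xf=0x4 → x4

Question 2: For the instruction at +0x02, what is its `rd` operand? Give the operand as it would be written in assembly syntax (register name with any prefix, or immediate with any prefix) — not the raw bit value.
x1

off 0x02: read e0 21 as little → 0x21e0
  op=0x21e0>>12=0x2 ⇒ lw (RR)
  [11:8] rd=1 = x1
  [7:4] rs=14 = x14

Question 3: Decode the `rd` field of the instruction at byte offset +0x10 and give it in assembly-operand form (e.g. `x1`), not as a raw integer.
off 0x10: read 70 62 as little → 0x6270
  op=0x6270>>12=0x6 ⇒ sw (RR)
  [11:8] rd=2 = x2
  [7:4] rs=7 = x7

x2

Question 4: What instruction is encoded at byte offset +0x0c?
off 0x0c: read 30 6a as little → 0x6a30
  top 4b → 0x6 → sw [RR]
  rd@[11:8]=0xa ⇒ x10
  rs@[7:4]=0x3 ⇒ x3

sw x3, x10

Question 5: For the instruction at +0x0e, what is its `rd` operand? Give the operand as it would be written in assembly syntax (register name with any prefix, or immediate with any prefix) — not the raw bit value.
[0e] 83 4a → 0x4a83
  opcode bits[15:12]=0x4: cpi/RI
  rd: (w>>8)&0xf=0xa → x10
  imm: (w>>0)&0xff=0x83 → $131

x10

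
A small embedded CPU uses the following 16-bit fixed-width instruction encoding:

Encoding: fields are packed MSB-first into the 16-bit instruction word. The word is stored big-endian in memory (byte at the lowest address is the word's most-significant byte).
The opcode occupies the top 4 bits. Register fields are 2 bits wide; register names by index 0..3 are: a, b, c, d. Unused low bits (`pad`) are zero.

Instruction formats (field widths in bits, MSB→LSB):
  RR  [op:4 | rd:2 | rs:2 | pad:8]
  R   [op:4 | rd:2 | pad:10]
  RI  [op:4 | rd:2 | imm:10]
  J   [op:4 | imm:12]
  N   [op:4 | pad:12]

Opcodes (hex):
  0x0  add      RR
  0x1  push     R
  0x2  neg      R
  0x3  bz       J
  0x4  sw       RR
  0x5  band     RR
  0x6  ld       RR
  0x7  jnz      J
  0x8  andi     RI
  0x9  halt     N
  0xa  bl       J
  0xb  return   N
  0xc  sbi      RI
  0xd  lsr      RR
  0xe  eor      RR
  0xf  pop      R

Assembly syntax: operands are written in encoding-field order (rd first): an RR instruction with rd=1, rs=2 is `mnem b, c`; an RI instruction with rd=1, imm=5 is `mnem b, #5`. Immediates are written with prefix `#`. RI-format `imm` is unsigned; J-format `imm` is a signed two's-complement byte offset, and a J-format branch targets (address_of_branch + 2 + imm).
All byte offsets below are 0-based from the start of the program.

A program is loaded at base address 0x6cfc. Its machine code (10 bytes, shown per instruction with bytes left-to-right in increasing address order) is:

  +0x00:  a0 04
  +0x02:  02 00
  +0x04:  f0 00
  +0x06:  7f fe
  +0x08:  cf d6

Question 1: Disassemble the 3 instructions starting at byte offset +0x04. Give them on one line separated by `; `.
pop a; jnz #-2; sbi d, #982

[04] f0 00 → 0xf000
  top 4b → 0xf → pop [R]
  rd: (w>>10)&0x3=0x0 → a
[06] 7f fe → 0x7ffe
  top 4b → 0x7 → jnz [J]
  imm: (w>>0)&0xfff=0xffe (s12→-2) → #-2
[08] cf d6 → 0xcfd6
  top 4b → 0xc → sbi [RI]
  rd: (w>>10)&0x3=0x3 → d
  imm: (w>>0)&0x3ff=0x3d6 → #982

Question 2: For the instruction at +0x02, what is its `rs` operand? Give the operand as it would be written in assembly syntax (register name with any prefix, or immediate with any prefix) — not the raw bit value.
c

+0x02: 02 00 ⇒ word 0x0200 (big)
  top 4b → 0x0 → add [RR]
  rd@[11:10]=0x0 ⇒ a
  rs@[9:8]=0x2 ⇒ c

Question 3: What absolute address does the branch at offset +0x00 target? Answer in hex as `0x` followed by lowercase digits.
off 0x00: read a0 04 as big → 0xa004
  opcode bits[15:12]=0xa: bl/J
  [11:0] imm=4 = #4
  target = base 0x6cfc + off 0x00 + 2 + imm 4 = 0x6d02

0x6d02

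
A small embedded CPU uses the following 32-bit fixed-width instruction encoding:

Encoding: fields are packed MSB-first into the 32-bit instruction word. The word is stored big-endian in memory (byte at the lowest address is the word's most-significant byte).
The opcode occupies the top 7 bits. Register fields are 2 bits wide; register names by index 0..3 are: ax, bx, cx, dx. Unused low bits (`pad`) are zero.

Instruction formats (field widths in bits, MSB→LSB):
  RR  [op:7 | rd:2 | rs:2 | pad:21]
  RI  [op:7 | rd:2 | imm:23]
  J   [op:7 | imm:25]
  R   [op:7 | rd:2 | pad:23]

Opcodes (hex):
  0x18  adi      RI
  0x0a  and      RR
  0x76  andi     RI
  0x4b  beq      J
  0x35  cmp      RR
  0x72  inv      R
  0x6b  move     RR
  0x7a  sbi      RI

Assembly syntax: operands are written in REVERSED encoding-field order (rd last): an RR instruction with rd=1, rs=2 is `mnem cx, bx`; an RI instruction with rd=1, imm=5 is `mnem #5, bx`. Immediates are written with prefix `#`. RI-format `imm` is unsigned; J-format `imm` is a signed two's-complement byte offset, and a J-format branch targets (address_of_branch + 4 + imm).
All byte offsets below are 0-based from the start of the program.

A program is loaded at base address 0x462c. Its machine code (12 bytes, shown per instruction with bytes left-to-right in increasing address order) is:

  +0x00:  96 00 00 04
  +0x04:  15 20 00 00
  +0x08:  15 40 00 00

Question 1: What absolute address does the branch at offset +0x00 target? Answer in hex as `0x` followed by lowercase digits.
+0x00: 96 00 00 04 ⇒ word 0x96000004 (big)
  op=0x96000004>>25=0x4b ⇒ beq (J)
  [24:0] imm=4 = #4
  target = base 0x462c + off 0x00 + 4 + imm 4 = 0x4634

0x4634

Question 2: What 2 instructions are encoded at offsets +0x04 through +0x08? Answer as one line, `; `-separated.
and bx, cx; and cx, cx

off 0x04: read 15 20 00 00 as big → 0x15200000
  top 7b → 0xa → and [RR]
  [24:23] rd=2 = cx
  [22:21] rs=1 = bx
off 0x08: read 15 40 00 00 as big → 0x15400000
  top 7b → 0xa → and [RR]
  [24:23] rd=2 = cx
  [22:21] rs=2 = cx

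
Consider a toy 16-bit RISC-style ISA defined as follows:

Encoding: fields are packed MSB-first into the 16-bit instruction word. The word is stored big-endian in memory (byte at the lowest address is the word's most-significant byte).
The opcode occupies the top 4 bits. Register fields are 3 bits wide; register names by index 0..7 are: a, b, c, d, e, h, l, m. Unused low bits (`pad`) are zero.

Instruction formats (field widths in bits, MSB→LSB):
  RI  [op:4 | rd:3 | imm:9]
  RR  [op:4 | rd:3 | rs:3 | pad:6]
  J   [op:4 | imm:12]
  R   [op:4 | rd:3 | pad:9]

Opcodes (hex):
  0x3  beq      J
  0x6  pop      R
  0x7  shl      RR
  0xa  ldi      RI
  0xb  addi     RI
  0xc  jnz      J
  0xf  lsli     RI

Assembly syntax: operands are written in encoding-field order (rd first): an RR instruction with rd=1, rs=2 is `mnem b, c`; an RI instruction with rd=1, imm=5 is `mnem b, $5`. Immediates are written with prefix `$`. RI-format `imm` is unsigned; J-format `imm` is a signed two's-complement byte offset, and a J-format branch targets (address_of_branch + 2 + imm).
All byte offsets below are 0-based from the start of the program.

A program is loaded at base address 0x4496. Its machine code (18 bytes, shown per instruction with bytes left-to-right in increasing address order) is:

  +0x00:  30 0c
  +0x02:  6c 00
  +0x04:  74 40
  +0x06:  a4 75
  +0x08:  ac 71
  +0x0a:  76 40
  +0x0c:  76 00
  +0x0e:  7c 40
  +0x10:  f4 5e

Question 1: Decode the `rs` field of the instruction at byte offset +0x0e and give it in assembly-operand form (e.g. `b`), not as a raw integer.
@+0e  big-endian(7c 40) = 0x7c40
  opcode bits[15:12]=0x7: shl/RR
  [11:9] rd=6 = l
  [8:6] rs=1 = b

b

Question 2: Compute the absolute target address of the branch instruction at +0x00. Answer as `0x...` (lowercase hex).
0x44a4

+0x00: 30 0c ⇒ word 0x300c (big)
  op=0x300c>>12=0x3 ⇒ beq (J)
  [11:0] imm=12 = $12
  target = base 0x4496 + off 0x00 + 2 + imm 12 = 0x44a4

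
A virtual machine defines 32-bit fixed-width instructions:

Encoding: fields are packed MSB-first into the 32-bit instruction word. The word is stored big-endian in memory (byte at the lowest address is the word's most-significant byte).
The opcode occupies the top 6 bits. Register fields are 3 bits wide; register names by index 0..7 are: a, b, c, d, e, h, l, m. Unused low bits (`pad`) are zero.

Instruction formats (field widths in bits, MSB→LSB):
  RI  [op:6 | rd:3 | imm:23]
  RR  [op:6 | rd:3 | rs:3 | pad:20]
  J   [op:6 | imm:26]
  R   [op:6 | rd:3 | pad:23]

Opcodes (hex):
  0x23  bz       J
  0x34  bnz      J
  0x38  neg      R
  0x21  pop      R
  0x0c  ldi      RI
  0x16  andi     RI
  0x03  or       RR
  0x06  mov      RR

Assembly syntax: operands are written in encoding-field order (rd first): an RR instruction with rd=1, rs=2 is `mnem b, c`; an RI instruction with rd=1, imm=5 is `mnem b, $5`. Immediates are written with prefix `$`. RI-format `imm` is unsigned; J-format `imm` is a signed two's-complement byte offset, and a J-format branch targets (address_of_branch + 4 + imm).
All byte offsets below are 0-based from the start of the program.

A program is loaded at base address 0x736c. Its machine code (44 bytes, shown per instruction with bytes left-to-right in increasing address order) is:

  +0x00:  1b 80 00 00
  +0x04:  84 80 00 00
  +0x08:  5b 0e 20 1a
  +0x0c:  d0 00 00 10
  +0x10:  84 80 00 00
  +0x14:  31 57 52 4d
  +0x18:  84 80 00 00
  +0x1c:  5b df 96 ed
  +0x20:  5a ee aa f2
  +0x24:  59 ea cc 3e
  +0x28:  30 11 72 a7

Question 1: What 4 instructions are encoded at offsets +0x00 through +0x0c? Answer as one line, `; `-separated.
off 0x00: read 1b 80 00 00 as big → 0x1b800000
  top 6b → 0x6 → mov [RR]
  rd: (w>>23)&0x7=0x7 → m
  rs: (w>>20)&0x7=0x0 → a
off 0x04: read 84 80 00 00 as big → 0x84800000
  top 6b → 0x21 → pop [R]
  rd: (w>>23)&0x7=0x1 → b
off 0x08: read 5b 0e 20 1a as big → 0x5b0e201a
  top 6b → 0x16 → andi [RI]
  rd: (w>>23)&0x7=0x6 → l
  imm: (w>>0)&0x7fffff=0xe201a → $925722
off 0x0c: read d0 00 00 10 as big → 0xd0000010
  top 6b → 0x34 → bnz [J]
  imm: (w>>0)&0x3ffffff=0x10 → $16

mov m, a; pop b; andi l, $925722; bnz $16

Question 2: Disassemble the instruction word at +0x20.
andi h, $7252722

off 0x20: read 5a ee aa f2 as big → 0x5aeeaaf2
  op=0x5aeeaaf2>>26=0x16 ⇒ andi (RI)
  rd: (w>>23)&0x7=0x5 → h
  imm: (w>>0)&0x7fffff=0x6eaaf2 → $7252722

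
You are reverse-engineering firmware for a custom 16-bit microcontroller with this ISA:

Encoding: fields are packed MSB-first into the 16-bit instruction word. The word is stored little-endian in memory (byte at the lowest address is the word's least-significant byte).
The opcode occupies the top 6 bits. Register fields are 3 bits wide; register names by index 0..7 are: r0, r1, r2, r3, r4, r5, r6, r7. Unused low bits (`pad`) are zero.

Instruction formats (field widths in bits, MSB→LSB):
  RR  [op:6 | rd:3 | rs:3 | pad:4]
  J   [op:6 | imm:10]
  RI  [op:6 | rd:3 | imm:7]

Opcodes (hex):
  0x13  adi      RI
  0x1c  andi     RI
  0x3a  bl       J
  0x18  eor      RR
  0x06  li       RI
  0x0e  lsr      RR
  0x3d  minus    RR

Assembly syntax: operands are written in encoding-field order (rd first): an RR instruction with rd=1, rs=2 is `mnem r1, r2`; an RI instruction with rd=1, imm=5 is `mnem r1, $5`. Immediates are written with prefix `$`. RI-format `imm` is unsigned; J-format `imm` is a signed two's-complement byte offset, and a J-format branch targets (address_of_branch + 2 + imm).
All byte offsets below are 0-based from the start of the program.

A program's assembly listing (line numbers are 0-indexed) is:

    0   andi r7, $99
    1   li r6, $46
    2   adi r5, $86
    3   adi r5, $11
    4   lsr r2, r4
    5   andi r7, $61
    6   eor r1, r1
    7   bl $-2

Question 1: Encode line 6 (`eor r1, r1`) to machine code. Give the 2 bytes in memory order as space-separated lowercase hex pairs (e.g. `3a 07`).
90 60

L6: eor op=0x18:6|rd=1:3|rs=1:3|pad=0:4 ⇒ 0x6090 ⇒ little 90 60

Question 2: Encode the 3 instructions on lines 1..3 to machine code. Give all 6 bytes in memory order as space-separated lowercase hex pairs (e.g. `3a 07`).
L1: li op=0x6:6|rd=6:3|imm=46:7 ⇒ 0x1b2e ⇒ little 2e 1b
L2: adi op=0x13:6|rd=5:3|imm=86:7 ⇒ 0x4ed6 ⇒ little d6 4e
L3: adi op=0x13:6|rd=5:3|imm=11:7 ⇒ 0x4e8b ⇒ little 8b 4e

2e 1b d6 4e 8b 4e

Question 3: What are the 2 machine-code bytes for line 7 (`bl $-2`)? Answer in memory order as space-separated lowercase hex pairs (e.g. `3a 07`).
7. bl fields op=0x3a:6|imm=-2:10 → word ebfeh → fe eb

fe eb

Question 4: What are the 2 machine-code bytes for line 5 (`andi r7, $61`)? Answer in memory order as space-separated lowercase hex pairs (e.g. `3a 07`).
line 5 (andi): pack op=0x1c:6|rd=7:3|imm=61:7 = 0x73bd; little→ bd 73

bd 73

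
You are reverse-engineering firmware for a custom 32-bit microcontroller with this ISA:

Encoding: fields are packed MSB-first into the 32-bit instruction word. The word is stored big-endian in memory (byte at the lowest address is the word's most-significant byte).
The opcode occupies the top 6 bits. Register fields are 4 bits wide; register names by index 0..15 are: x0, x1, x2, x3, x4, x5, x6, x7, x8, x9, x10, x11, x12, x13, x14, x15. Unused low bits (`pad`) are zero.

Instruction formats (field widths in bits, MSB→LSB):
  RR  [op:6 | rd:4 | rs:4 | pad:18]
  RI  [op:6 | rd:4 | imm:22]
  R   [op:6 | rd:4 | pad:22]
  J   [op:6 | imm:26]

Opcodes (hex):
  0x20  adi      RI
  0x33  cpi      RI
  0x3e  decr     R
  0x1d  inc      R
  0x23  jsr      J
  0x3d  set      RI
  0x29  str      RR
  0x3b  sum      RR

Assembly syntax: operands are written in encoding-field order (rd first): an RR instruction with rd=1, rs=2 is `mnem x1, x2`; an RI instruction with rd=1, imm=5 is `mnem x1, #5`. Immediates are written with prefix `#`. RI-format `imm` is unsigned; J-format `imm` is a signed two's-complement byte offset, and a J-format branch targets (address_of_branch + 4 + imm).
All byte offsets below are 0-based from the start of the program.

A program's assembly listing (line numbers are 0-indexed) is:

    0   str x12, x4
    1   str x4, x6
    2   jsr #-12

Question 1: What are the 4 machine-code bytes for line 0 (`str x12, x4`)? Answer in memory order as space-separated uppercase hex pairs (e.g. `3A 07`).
0. str fields op=0x29:6|rd=12:4|rs=4:4|pad=0:18 → word a7100000h → a7 10 00 00

A7 10 00 00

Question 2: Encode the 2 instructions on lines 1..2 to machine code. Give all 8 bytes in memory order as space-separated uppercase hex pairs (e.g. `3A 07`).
line 1 (str): pack op=0x29:6|rd=4:4|rs=6:4|pad=0:18 = 0xa5180000; big→ a5 18 00 00
line 2 (jsr): pack op=0x23:6|imm=-12:26 = 0x8ffffff4; big→ 8f ff ff f4

A5 18 00 00 8F FF FF F4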